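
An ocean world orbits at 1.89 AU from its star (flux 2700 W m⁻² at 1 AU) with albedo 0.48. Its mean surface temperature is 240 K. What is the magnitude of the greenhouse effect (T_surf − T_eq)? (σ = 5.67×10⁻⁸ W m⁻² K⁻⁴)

S = 2700/1.89² = 755.9 W m⁻².
T_eq = [S(1−A)/(4σ)]^(1/4) = [755.9×0.52/(4×5.67×10⁻⁸)]^(1/4) = 204.0 K.
ΔT = T_surf − T_eq = 240 − 204.0.

ΔT ≈ 36.0 K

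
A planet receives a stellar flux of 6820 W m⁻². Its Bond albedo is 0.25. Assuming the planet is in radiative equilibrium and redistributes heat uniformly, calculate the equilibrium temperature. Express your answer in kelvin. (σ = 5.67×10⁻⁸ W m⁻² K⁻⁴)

Energy balance: absorbed = emitted ⇒ πR²·S(1−A) = 4πR²·σT_eq⁴, so T_eq⁴ = S(1−A)/(4σ).
T_eq = [6820 × 0.75 / (4 × 5.67×10⁻⁸)]^(1/4) = (2.26×10¹⁰)^(1/4) = 388 K.

T_eq ≈ 388 K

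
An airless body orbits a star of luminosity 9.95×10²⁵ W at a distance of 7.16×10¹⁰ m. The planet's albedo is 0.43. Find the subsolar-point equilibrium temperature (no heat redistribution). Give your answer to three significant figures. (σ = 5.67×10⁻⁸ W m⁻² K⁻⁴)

Flux: S = L/(4πd²) = 9.95×10²⁵/(4π×(7.16×10¹⁰)²) = 1540 W m⁻².
At the subsolar point the surface absorbs S(1−A) and emits σT⁴ per unit area — no factor of 4, since only the local patch is in balance.
T = [1540 × 0.57 / 5.67×10⁻⁸]^(1/4) = (1.55×10¹⁰)^(1/4) = 353 K.

T_ss ≈ 353 K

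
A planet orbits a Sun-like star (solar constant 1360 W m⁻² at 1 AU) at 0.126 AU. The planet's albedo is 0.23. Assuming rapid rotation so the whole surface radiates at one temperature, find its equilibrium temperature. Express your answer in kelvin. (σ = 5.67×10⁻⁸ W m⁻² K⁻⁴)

Flux at 0.126 AU: S = 1360/0.126² = 8.57×10⁴ W m⁻².
Energy balance: absorbed = emitted ⇒ πR²·S(1−A) = 4πR²·σT_eq⁴, so T_eq⁴ = S(1−A)/(4σ).
T_eq = [8.57×10⁴ × 0.77 / (4 × 5.67×10⁻⁸)]^(1/4) = (2.91×10¹¹)^(1/4) = 734 K.

T_eq ≈ 734 K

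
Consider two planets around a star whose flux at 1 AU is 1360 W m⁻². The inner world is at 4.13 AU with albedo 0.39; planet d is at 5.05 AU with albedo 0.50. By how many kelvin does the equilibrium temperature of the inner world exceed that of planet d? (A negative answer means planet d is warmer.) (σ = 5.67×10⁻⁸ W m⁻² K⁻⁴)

T_eq = [S₀(1−A)/(4σd²)]^(1/4), so T ∝ (1−A)^(1/4) / √d.
T₁ = [1360×0.61/(4×5.67×10⁻⁸×4.13²)]^(1/4) = 121.01 K.
T₂ = [1360×0.50/(4×5.67×10⁻⁸×5.05²)]^(1/4) = 104.13 K.

ΔT ≈ 16.9 K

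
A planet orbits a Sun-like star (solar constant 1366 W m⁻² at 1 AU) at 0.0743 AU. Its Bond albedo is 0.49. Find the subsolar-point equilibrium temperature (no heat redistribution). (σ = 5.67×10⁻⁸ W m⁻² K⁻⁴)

Flux at 0.0743 AU: S = 1366/0.0743² = 2.47×10⁵ W m⁻².
At the subsolar point the surface absorbs S(1−A) and emits σT⁴ per unit area — no factor of 4, since only the local patch is in balance.
T = [2.47×10⁵ × 0.51 / 5.67×10⁻⁸]^(1/4) = (2.23×10¹²)^(1/4) = 1220 K.

T_ss ≈ 1220 K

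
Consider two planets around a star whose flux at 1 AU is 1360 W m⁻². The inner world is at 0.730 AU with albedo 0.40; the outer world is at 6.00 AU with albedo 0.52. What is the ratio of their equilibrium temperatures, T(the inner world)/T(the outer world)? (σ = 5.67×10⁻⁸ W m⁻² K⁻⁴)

T_eq = [S₀(1−A)/(4σd²)]^(1/4), so T ∝ (1−A)^(1/4) / √d.
T₁ = [1360×0.60/(4×5.67×10⁻⁸×0.730²)]^(1/4) = 286.65 K.
T₂ = [1360×0.48/(4×5.67×10⁻⁸×6.00²)]^(1/4) = 94.56 K.

T₁/T₂ ≈ 3.031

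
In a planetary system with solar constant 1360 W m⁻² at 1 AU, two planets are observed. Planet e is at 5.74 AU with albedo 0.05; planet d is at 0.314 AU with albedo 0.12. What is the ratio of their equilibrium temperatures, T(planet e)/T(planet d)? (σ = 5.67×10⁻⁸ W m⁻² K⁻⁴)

T₁/T₂ ≈ 0.238

T_eq = [S₀(1−A)/(4σd²)]^(1/4), so T ∝ (1−A)^(1/4) / √d.
T₁ = [1360×0.95/(4×5.67×10⁻⁸×5.74²)]^(1/4) = 114.67 K.
T₂ = [1360×0.88/(4×5.67×10⁻⁸×0.314²)]^(1/4) = 480.98 K.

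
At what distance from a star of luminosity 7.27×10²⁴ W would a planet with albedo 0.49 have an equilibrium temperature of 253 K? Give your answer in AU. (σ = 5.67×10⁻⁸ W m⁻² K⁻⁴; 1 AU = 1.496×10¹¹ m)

d ≈ 0.119 AU

From T_eq⁴ = L(1−A)/(16πσd²): d = √[L(1−A)/(16πσT_eq⁴)].
d = √[7.27×10²⁴ × 0.51 / (16π × 5.67×10⁻⁸ × (253)⁴)] = 1.78×10¹⁰ m = 0.119 AU.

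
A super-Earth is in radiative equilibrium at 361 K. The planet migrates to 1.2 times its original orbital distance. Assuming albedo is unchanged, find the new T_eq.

T_eq ∝ L^(1/4) · d^(−1/2).
T′ = 361 / 1.2^(1/2) = 330 K.

T_eq ≈ 330 K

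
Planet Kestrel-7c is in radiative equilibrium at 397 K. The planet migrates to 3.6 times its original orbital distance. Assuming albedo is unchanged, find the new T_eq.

T_eq ∝ L^(1/4) · d^(−1/2).
T′ = 397 / 3.6^(1/2) = 209 K.

T_eq ≈ 209 K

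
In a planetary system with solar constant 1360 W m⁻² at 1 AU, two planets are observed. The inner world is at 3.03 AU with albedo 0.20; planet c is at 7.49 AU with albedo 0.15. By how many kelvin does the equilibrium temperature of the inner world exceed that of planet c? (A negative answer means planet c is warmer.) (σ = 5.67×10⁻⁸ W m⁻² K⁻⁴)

ΔT ≈ 53.6 K

T_eq = [S₀(1−A)/(4σd²)]^(1/4), so T ∝ (1−A)^(1/4) / √d.
T₁ = [1360×0.80/(4×5.67×10⁻⁸×3.03²)]^(1/4) = 151.19 K.
T₂ = [1360×0.85/(4×5.67×10⁻⁸×7.49²)]^(1/4) = 97.63 K.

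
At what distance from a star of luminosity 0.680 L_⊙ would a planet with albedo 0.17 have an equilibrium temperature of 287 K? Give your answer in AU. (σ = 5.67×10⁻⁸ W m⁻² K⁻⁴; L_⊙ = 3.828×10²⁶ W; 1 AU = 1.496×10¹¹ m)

L = 0.680 × 3.828×10²⁶ = 2.60×10²⁶ W.
From T_eq⁴ = L(1−A)/(16πσd²): d = √[L(1−A)/(16πσT_eq⁴)].
d = √[2.60×10²⁶ × 0.83 / (16π × 5.67×10⁻⁸ × (287)⁴)] = 1.06×10¹¹ m = 0.707 AU.

d ≈ 0.707 AU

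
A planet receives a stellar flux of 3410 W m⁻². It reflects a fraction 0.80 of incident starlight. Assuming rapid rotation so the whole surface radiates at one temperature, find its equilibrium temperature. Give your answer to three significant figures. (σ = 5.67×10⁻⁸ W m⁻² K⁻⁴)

T_eq ≈ 234 K

Energy balance: absorbed = emitted ⇒ πR²·S(1−A) = 4πR²·σT_eq⁴, so T_eq⁴ = S(1−A)/(4σ).
T_eq = [3410 × 0.20 / (4 × 5.67×10⁻⁸)]^(1/4) = (3.01×10⁹)^(1/4) = 234 K.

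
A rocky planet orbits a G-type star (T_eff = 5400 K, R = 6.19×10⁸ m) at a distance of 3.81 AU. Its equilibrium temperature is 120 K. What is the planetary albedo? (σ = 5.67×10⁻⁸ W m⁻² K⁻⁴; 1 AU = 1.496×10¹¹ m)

d = 3.81 AU = 5.70×10¹¹ m.
L = 4πR_⋆²σT_⋆⁴ = 4π(6.19×10⁸)² × 5.67×10⁻⁸ × (5400)⁴ = 2.32×10²⁶ W.
S = L/(4πd²) = 56.9 W m⁻².
From T_eq⁴ = S(1−A)/(4σ): 1−A = 4σT_eq⁴/S.
1−A = 4 × 5.67×10⁻⁸ × (120)⁴ / 56.9 = 0.827.

A ≈ 0.17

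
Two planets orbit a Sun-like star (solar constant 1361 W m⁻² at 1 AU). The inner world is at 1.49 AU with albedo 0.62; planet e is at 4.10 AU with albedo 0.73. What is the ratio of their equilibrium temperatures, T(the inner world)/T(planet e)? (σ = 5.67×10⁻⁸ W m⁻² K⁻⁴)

T_eq = [S₀(1−A)/(4σd²)]^(1/4), so T ∝ (1−A)^(1/4) / √d.
T₁ = [1361×0.38/(4×5.67×10⁻⁸×1.49²)]^(1/4) = 179.02 K.
T₂ = [1361×0.27/(4×5.67×10⁻⁸×4.10²)]^(1/4) = 99.08 K.

T₁/T₂ ≈ 1.807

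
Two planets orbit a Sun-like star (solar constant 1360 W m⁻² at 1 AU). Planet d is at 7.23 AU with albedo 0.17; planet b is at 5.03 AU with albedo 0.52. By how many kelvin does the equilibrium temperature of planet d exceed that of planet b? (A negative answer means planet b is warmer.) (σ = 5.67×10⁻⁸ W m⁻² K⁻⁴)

T_eq = [S₀(1−A)/(4σd²)]^(1/4), so T ∝ (1−A)^(1/4) / √d.
T₁ = [1360×0.83/(4×5.67×10⁻⁸×7.23²)]^(1/4) = 98.78 K.
T₂ = [1360×0.48/(4×5.67×10⁻⁸×5.03²)]^(1/4) = 103.28 K.

ΔT ≈ -4.5 K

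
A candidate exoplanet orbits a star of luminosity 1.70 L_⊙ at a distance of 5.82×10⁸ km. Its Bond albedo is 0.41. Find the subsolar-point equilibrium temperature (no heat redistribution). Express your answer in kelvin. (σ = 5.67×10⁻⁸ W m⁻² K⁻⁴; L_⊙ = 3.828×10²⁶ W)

T_ss ≈ 200 K

d = 5.82×10⁸ km = 5.82×10¹¹ m.
L = 1.70 × 3.828×10²⁶ = 6.51×10²⁶ W.
Flux: S = L/(4πd²) = 6.51×10²⁶/(4π×(5.82×10¹¹)²) = 153 W m⁻².
At the subsolar point the surface absorbs S(1−A) and emits σT⁴ per unit area — no factor of 4, since only the local patch is in balance.
T = [153 × 0.59 / 5.67×10⁻⁸]^(1/4) = (1.59×10⁹)^(1/4) = 200 K.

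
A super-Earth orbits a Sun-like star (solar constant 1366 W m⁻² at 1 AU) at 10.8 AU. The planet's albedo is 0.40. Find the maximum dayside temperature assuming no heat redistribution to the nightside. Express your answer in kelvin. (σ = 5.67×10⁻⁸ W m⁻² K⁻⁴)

T_ss ≈ 106 K

Flux at 10.8 AU: S = 1366/10.8² = 11.7 W m⁻².
With no redistribution each surface element balances locally: S(1−A) = σT⁴.
T = [11.7 × 0.60 / 5.67×10⁻⁸]^(1/4) = (1.24×10⁸)^(1/4) = 106 K.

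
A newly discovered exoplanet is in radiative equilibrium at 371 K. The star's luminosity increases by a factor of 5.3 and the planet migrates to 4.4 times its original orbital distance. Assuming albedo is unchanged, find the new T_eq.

T_eq ∝ L^(1/4) · d^(−1/2).
T′ = 371 × 5.3^(1/4) / 4.4^(1/2) = 268 K.

T_eq ≈ 268 K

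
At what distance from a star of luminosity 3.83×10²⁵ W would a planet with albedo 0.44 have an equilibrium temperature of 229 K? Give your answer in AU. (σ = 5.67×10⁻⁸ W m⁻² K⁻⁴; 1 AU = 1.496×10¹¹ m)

d ≈ 0.350 AU

From T_eq⁴ = L(1−A)/(16πσd²): d = √[L(1−A)/(16πσT_eq⁴)].
d = √[3.83×10²⁵ × 0.56 / (16π × 5.67×10⁻⁸ × (229)⁴)] = 5.23×10¹⁰ m = 0.350 AU.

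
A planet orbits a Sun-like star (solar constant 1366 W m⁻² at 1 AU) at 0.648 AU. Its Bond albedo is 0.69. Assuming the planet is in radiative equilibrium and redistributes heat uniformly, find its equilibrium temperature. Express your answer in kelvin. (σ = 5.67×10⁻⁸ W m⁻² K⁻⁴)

T_eq ≈ 258 K

Flux at 0.648 AU: S = 1366/0.648² = 3250 W m⁻².
Energy balance: absorbed = emitted ⇒ πR²·S(1−A) = 4πR²·σT_eq⁴, so T_eq⁴ = S(1−A)/(4σ).
T_eq = [3250 × 0.31 / (4 × 5.67×10⁻⁸)]^(1/4) = (4.45×10⁹)^(1/4) = 258 K.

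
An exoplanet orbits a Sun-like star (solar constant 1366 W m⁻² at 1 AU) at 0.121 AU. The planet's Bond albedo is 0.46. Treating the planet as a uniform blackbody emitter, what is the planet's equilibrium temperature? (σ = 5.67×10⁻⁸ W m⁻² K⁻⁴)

T_eq ≈ 687 K

Flux at 0.121 AU: S = 1366/0.121² = 9.33×10⁴ W m⁻².
Energy balance: absorbed = emitted ⇒ πR²·S(1−A) = 4πR²·σT_eq⁴, so T_eq⁴ = S(1−A)/(4σ).
T_eq = [9.33×10⁴ × 0.54 / (4 × 5.67×10⁻⁸)]^(1/4) = (2.22×10¹¹)^(1/4) = 687 K.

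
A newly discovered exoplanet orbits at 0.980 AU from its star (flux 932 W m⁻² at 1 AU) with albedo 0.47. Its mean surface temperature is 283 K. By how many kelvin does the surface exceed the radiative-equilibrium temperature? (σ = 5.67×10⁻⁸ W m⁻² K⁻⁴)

S = 932/0.980² = 970.4 W m⁻².
T_eq = [S(1−A)/(4σ)]^(1/4) = [970.4×0.53/(4×5.67×10⁻⁸)]^(1/4) = 218.2 K.
ΔT = T_surf − T_eq = 283 − 218.2.

ΔT ≈ 64.8 K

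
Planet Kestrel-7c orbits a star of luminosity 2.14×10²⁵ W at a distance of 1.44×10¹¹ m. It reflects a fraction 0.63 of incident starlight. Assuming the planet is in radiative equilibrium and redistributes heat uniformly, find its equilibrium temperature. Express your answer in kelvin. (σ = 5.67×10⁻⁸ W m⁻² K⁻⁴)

Flux: S = L/(4πd²) = 2.14×10²⁵/(4π×(1.44×10¹¹)²) = 82.1 W m⁻².
Energy balance: absorbed = emitted ⇒ πR²·S(1−A) = 4πR²·σT_eq⁴, so T_eq⁴ = S(1−A)/(4σ).
T_eq = [82.1 × 0.37 / (4 × 5.67×10⁻⁸)]^(1/4) = (1.34×10⁸)^(1/4) = 108 K.

T_eq ≈ 108 K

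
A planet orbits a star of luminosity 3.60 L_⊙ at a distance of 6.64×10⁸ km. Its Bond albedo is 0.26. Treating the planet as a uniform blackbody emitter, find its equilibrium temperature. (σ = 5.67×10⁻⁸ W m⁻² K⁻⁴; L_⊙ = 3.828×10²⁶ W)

d = 6.64×10⁸ km = 6.64×10¹¹ m.
L = 3.60 × 3.828×10²⁶ = 1.38×10²⁷ W.
Flux: S = L/(4πd²) = 1.38×10²⁷/(4π×(6.64×10¹¹)²) = 249 W m⁻².
Energy balance: absorbed = emitted ⇒ πR²·S(1−A) = 4πR²·σT_eq⁴, so T_eq⁴ = S(1−A)/(4σ).
T_eq = [249 × 0.74 / (4 × 5.67×10⁻⁸)]^(1/4) = (8.12×10⁸)^(1/4) = 169 K.

T_eq ≈ 169 K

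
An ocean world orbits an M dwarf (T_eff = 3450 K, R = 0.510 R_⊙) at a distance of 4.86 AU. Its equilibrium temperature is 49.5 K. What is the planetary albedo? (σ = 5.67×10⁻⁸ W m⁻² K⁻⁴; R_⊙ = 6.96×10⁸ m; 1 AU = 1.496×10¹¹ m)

R_⋆ = 0.510 × 6.96×10⁸ = 3.55×10⁸ m.
d = 4.86 AU = 7.27×10¹¹ m.
L = 4πR_⋆²σT_⋆⁴ = 4π(3.55×10⁸)² × 5.67×10⁻⁸ × (3450)⁴ = 1.27×10²⁵ W.
S = L/(4πd²) = 1.91 W m⁻².
From T_eq⁴ = S(1−A)/(4σ): 1−A = 4σT_eq⁴/S.
1−A = 4 × 5.67×10⁻⁸ × (49.5)⁴ / 1.91 = 0.711.

A ≈ 0.29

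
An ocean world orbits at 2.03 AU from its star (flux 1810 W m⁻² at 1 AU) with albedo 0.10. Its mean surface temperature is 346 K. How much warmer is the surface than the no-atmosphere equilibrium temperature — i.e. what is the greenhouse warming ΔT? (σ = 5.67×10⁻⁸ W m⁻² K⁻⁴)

S = 1810/2.03² = 439.2 W m⁻².
T_eq = [S(1−A)/(4σ)]^(1/4) = [439.2×0.90/(4×5.67×10⁻⁸)]^(1/4) = 204.3 K.
ΔT = T_surf − T_eq = 346 − 204.3.

ΔT ≈ 141.7 K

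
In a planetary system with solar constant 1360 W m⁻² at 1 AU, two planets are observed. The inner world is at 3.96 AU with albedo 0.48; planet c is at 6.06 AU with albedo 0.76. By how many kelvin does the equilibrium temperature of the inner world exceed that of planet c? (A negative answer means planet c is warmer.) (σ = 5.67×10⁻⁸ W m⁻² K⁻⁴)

T_eq = [S₀(1−A)/(4σd²)]^(1/4), so T ∝ (1−A)^(1/4) / √d.
T₁ = [1360×0.52/(4×5.67×10⁻⁸×3.96²)]^(1/4) = 118.75 K.
T₂ = [1360×0.24/(4×5.67×10⁻⁸×6.06²)]^(1/4) = 79.12 K.

ΔT ≈ 39.6 K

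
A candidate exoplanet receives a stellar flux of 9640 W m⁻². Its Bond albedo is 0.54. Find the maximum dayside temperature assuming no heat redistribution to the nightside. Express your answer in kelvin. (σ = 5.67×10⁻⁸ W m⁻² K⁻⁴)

T_ss ≈ 529 K

With no redistribution each surface element balances locally: S(1−A) = σT⁴.
T = [9640 × 0.46 / 5.67×10⁻⁸]^(1/4) = (7.82×10¹⁰)^(1/4) = 529 K.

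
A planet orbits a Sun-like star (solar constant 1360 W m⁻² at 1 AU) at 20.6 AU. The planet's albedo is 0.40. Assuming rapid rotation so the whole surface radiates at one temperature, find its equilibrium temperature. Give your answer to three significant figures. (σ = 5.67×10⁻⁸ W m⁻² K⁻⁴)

T_eq ≈ 54.0 K

Flux at 20.6 AU: S = 1360/20.6² = 3.20 W m⁻².
Energy balance: absorbed = emitted ⇒ πR²·S(1−A) = 4πR²·σT_eq⁴, so T_eq⁴ = S(1−A)/(4σ).
T_eq = [3.20 × 0.60 / (4 × 5.67×10⁻⁸)]^(1/4) = (8.48×10⁶)^(1/4) = 54.0 K.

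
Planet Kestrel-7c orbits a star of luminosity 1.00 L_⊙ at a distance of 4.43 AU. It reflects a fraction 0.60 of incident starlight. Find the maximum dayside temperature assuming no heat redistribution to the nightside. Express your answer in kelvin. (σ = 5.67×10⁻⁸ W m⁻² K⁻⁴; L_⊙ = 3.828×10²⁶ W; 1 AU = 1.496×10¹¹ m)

d = 4.43 AU = 6.63×10¹¹ m.
L = 1.00 × 3.828×10²⁶ = 3.83×10²⁶ W.
Flux: S = L/(4πd²) = 3.83×10²⁶/(4π×(6.63×10¹¹)²) = 69.4 W m⁻².
With no redistribution each surface element balances locally: S(1−A) = σT⁴.
T = [69.4 × 0.40 / 5.67×10⁻⁸]^(1/4) = (4.89×10⁸)^(1/4) = 149 K.

T_ss ≈ 149 K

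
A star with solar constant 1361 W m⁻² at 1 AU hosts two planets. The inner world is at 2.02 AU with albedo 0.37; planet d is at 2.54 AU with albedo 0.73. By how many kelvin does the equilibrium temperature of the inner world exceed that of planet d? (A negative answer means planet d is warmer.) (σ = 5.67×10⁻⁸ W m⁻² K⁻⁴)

ΔT ≈ 48.6 K

T_eq = [S₀(1−A)/(4σd²)]^(1/4), so T ∝ (1−A)^(1/4) / √d.
T₁ = [1361×0.63/(4×5.67×10⁻⁸×2.02²)]^(1/4) = 174.47 K.
T₂ = [1361×0.27/(4×5.67×10⁻⁸×2.54²)]^(1/4) = 125.89 K.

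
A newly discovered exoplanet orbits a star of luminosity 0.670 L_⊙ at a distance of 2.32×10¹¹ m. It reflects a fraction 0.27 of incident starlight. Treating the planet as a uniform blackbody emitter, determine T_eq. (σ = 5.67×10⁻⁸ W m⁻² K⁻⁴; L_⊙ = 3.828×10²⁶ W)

L = 0.670 × 3.828×10²⁶ = 2.56×10²⁶ W.
Flux: S = L/(4πd²) = 2.56×10²⁶/(4π×(2.32×10¹¹)²) = 379 W m⁻².
Energy balance: absorbed = emitted ⇒ πR²·S(1−A) = 4πR²·σT_eq⁴, so T_eq⁴ = S(1−A)/(4σ).
T_eq = [379 × 0.73 / (4 × 5.67×10⁻⁸)]^(1/4) = (1.22×10⁹)^(1/4) = 187 K.

T_eq ≈ 187 K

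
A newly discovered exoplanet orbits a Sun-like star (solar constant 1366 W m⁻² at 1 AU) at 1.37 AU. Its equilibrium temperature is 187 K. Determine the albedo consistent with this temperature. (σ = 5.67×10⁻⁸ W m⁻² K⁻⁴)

Flux at 1.37 AU: S = 1366/1.37² = 728 W m⁻².
From T_eq⁴ = S(1−A)/(4σ): 1−A = 4σT_eq⁴/S.
1−A = 4 × 5.67×10⁻⁸ × (187)⁴ / 728 = 0.381.

A ≈ 0.62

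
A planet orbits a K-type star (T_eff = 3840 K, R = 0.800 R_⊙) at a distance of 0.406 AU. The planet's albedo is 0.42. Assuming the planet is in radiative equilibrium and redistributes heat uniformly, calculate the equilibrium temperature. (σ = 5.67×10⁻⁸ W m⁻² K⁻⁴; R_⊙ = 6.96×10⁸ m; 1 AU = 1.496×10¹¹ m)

T_eq ≈ 227 K

R_⋆ = 0.800 × 6.96×10⁸ = 5.57×10⁸ m.
d = 0.406 AU = 6.07×10¹⁰ m.
L = 4πR_⋆²σT_⋆⁴ = 4π(5.57×10⁸)² × 5.67×10⁻⁸ × (3840)⁴ = 4.80×10²⁵ W.
S = L/(4πd²) = 1040 W m⁻².
Energy balance: absorbed = emitted ⇒ πR²·S(1−A) = 4πR²·σT_eq⁴, so T_eq⁴ = S(1−A)/(4σ).
T_eq = [1040 × 0.58 / (4 × 5.67×10⁻⁸)]^(1/4) = (2.65×10⁹)^(1/4) = 227 K.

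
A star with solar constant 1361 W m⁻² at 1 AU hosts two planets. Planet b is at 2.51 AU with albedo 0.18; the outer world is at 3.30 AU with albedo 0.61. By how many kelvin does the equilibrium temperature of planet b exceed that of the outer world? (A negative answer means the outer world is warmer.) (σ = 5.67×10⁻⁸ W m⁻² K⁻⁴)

T_eq = [S₀(1−A)/(4σd²)]^(1/4), so T ∝ (1−A)^(1/4) / √d.
T₁ = [1361×0.82/(4×5.67×10⁻⁸×2.51²)]^(1/4) = 167.17 K.
T₂ = [1361×0.39/(4×5.67×10⁻⁸×3.30²)]^(1/4) = 121.08 K.

ΔT ≈ 46.1 K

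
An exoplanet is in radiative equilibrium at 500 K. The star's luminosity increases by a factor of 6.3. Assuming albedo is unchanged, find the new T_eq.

T_eq ∝ L^(1/4) · d^(−1/2).
T′ = 500 × 6.3^(1/4) = 792 K.

T_eq ≈ 792 K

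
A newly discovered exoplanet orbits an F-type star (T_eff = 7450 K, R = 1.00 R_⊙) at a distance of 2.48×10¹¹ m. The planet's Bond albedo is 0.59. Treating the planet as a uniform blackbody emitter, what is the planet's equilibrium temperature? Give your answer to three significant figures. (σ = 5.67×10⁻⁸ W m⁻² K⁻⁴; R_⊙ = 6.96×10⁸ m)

T_eq ≈ 223 K

R_⋆ = 1.00 × 6.96×10⁸ = 6.96×10⁸ m.
L = 4πR_⋆²σT_⋆⁴ = 4π(6.96×10⁸)² × 5.67×10⁻⁸ × (7450)⁴ = 1.06×10²⁷ W.
S = L/(4πd²) = 1380 W m⁻².
Energy balance: absorbed = emitted ⇒ πR²·S(1−A) = 4πR²·σT_eq⁴, so T_eq⁴ = S(1−A)/(4σ).
T_eq = [1380 × 0.41 / (4 × 5.67×10⁻⁸)]^(1/4) = (2.49×10⁹)^(1/4) = 223 K.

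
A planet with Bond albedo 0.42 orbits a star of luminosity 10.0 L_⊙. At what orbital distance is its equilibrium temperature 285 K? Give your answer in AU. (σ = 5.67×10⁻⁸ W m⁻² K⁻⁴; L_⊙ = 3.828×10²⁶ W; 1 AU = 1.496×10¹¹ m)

L = 10.0 × 3.828×10²⁶ = 3.83×10²⁷ W.
From T_eq⁴ = L(1−A)/(16πσd²): d = √[L(1−A)/(16πσT_eq⁴)].
d = √[3.83×10²⁷ × 0.58 / (16π × 5.67×10⁻⁸ × (285)⁴)] = 3.44×10¹¹ m = 2.30 AU.

d ≈ 2.30 AU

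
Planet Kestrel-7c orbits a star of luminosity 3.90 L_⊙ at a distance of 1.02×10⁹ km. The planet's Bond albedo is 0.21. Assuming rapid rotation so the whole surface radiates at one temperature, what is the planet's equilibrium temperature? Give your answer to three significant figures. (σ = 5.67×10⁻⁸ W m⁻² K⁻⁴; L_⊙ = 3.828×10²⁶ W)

d = 1.02×10⁹ km = 1.02×10¹² m.
L = 3.90 × 3.828×10²⁶ = 1.49×10²⁷ W.
Flux: S = L/(4πd²) = 1.49×10²⁷/(4π×(1.02×10¹²)²) = 114 W m⁻².
Energy balance: absorbed = emitted ⇒ πR²·S(1−A) = 4πR²·σT_eq⁴, so T_eq⁴ = S(1−A)/(4σ).
T_eq = [114 × 0.79 / (4 × 5.67×10⁻⁸)]^(1/4) = (3.98×10⁸)^(1/4) = 141 K.

T_eq ≈ 141 K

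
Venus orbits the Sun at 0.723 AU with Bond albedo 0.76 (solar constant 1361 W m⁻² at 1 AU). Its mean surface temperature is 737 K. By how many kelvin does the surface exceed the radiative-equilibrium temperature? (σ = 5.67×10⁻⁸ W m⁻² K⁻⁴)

S = 1361/0.723² = 2604 W m⁻².
T_eq = [S(1−A)/(4σ)]^(1/4) = [2604×0.24/(4×5.67×10⁻⁸)]^(1/4) = 229.1 K.
ΔT = T_surf − T_eq = 737 − 229.1.

ΔT ≈ 507.9 K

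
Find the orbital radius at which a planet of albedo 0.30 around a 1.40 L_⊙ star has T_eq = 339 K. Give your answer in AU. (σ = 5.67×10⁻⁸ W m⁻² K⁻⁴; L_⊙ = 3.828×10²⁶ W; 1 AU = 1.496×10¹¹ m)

d ≈ 0.667 AU

L = 1.40 × 3.828×10²⁶ = 5.36×10²⁶ W.
From T_eq⁴ = L(1−A)/(16πσd²): d = √[L(1−A)/(16πσT_eq⁴)].
d = √[5.36×10²⁶ × 0.70 / (16π × 5.67×10⁻⁸ × (339)⁴)] = 9.98×10¹⁰ m = 0.667 AU.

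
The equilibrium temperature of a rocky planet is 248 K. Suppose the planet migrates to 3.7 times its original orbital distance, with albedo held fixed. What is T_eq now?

T_eq ≈ 129 K

T_eq ∝ L^(1/4) · d^(−1/2).
T′ = 248 / 3.7^(1/2) = 129 K.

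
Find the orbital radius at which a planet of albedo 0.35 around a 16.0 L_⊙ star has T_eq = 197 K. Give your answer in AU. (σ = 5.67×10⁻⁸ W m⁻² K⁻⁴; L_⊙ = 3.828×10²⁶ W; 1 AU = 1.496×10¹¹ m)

d ≈ 6.44 AU

L = 16.0 × 3.828×10²⁶ = 6.12×10²⁷ W.
From T_eq⁴ = L(1−A)/(16πσd²): d = √[L(1−A)/(16πσT_eq⁴)].
d = √[6.12×10²⁷ × 0.65 / (16π × 5.67×10⁻⁸ × (197)⁴)] = 9.63×10¹¹ m = 6.44 AU.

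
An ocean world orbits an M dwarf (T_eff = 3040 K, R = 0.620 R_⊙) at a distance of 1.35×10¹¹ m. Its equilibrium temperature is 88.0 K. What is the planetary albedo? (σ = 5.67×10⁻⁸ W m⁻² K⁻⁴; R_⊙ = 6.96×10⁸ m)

A ≈ 0.73

R_⋆ = 0.620 × 6.96×10⁸ = 4.32×10⁸ m.
L = 4πR_⋆²σT_⋆⁴ = 4π(4.32×10⁸)² × 5.67×10⁻⁸ × (3040)⁴ = 1.13×10²⁵ W.
S = L/(4πd²) = 49.5 W m⁻².
From T_eq⁴ = S(1−A)/(4σ): 1−A = 4σT_eq⁴/S.
1−A = 4 × 5.67×10⁻⁸ × (88.0)⁴ / 49.5 = 0.275.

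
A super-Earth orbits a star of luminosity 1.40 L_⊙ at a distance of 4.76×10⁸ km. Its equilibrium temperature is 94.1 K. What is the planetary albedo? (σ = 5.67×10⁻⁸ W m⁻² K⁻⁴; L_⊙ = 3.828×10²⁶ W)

A ≈ 0.91

d = 4.76×10⁸ km = 4.76×10¹¹ m.
L = 1.40 × 3.828×10²⁶ = 5.36×10²⁶ W.
Flux: S = L/(4πd²) = 5.36×10²⁶/(4π×(4.76×10¹¹)²) = 188 W m⁻².
From T_eq⁴ = S(1−A)/(4σ): 1−A = 4σT_eq⁴/S.
1−A = 4 × 5.67×10⁻⁸ × (94.1)⁴ / 188 = 0.094.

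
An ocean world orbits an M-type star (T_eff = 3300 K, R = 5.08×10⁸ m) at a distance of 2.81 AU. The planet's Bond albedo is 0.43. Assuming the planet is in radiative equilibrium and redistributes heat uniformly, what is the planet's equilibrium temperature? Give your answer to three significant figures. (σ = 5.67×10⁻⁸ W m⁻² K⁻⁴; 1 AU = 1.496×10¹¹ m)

T_eq ≈ 70.5 K

d = 2.81 AU = 4.20×10¹¹ m.
L = 4πR_⋆²σT_⋆⁴ = 4π(5.08×10⁸)² × 5.67×10⁻⁸ × (3300)⁴ = 2.18×10²⁵ W.
S = L/(4πd²) = 9.82 W m⁻².
Energy balance: absorbed = emitted ⇒ πR²·S(1−A) = 4πR²·σT_eq⁴, so T_eq⁴ = S(1−A)/(4σ).
T_eq = [9.82 × 0.57 / (4 × 5.67×10⁻⁸)]^(1/4) = (2.47×10⁷)^(1/4) = 70.5 K.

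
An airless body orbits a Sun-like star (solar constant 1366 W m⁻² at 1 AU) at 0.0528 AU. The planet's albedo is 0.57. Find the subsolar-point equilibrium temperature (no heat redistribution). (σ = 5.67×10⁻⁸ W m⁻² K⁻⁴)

Flux at 0.0528 AU: S = 1366/0.0528² = 4.90×10⁵ W m⁻².
At the subsolar point the surface absorbs S(1−A) and emits σT⁴ per unit area — no factor of 4, since only the local patch is in balance.
T = [4.90×10⁵ × 0.43 / 5.67×10⁻⁸]^(1/4) = (3.72×10¹²)^(1/4) = 1390 K.

T_ss ≈ 1390 K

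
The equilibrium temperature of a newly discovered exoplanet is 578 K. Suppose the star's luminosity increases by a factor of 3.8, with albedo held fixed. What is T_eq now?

T_eq ≈ 807 K

T_eq ∝ L^(1/4) · d^(−1/2).
T′ = 578 × 3.8^(1/4) = 807 K.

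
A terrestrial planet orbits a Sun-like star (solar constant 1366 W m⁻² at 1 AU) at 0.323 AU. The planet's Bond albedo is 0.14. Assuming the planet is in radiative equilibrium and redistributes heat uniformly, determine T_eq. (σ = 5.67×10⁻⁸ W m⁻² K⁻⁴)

T_eq ≈ 472 K

Flux at 0.323 AU: S = 1366/0.323² = 1.31×10⁴ W m⁻².
Energy balance: absorbed = emitted ⇒ πR²·S(1−A) = 4πR²·σT_eq⁴, so T_eq⁴ = S(1−A)/(4σ).
T_eq = [1.31×10⁴ × 0.86 / (4 × 5.67×10⁻⁸)]^(1/4) = (4.96×10¹⁰)^(1/4) = 472 K.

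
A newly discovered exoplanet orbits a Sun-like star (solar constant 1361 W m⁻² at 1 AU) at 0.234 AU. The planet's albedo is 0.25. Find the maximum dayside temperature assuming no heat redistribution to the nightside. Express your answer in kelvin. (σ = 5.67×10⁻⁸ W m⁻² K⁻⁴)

T_ss ≈ 757 K

Flux at 0.234 AU: S = 1361/0.234² = 2.49×10⁴ W m⁻².
With no redistribution each surface element balances locally: S(1−A) = σT⁴.
T = [2.49×10⁴ × 0.75 / 5.67×10⁻⁸]^(1/4) = (3.29×10¹¹)^(1/4) = 757 K.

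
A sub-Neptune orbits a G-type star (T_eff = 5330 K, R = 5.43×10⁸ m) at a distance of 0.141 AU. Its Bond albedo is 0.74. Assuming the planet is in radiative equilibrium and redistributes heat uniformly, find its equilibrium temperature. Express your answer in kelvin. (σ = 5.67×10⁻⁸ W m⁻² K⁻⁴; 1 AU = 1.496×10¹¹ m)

T_eq ≈ 432 K

d = 0.141 AU = 2.11×10¹⁰ m.
L = 4πR_⋆²σT_⋆⁴ = 4π(5.43×10⁸)² × 5.67×10⁻⁸ × (5330)⁴ = 1.70×10²⁶ W.
S = L/(4πd²) = 3.03×10⁴ W m⁻².
Energy balance: absorbed = emitted ⇒ πR²·S(1−A) = 4πR²·σT_eq⁴, so T_eq⁴ = S(1−A)/(4σ).
T_eq = [3.03×10⁴ × 0.26 / (4 × 5.67×10⁻⁸)]^(1/4) = (3.48×10¹⁰)^(1/4) = 432 K.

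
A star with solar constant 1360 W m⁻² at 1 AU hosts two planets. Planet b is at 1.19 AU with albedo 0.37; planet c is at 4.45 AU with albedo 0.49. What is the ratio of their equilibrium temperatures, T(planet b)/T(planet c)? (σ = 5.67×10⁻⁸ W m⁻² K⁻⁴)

T_eq = [S₀(1−A)/(4σd²)]^(1/4), so T ∝ (1−A)^(1/4) / √d.
T₁ = [1360×0.63/(4×5.67×10⁻⁸×1.19²)]^(1/4) = 227.27 K.
T₂ = [1360×0.51/(4×5.67×10⁻⁸×4.45²)]^(1/4) = 111.48 K.

T₁/T₂ ≈ 2.039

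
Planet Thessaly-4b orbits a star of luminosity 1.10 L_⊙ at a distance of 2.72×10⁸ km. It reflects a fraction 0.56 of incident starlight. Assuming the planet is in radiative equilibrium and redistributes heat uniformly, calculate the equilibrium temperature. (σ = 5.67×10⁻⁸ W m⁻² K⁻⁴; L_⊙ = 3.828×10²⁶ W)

T_eq ≈ 172 K

d = 2.72×10⁸ km = 2.72×10¹¹ m.
L = 1.10 × 3.828×10²⁶ = 4.21×10²⁶ W.
Flux: S = L/(4πd²) = 4.21×10²⁶/(4π×(2.72×10¹¹)²) = 453 W m⁻².
Energy balance: absorbed = emitted ⇒ πR²·S(1−A) = 4πR²·σT_eq⁴, so T_eq⁴ = S(1−A)/(4σ).
T_eq = [453 × 0.44 / (4 × 5.67×10⁻⁸)]^(1/4) = (8.79×10⁸)^(1/4) = 172 K.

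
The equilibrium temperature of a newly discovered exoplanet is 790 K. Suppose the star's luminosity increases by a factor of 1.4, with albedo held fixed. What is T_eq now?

T_eq ∝ L^(1/4) · d^(−1/2).
T′ = 790 × 1.4^(1/4) = 859 K.

T_eq ≈ 859 K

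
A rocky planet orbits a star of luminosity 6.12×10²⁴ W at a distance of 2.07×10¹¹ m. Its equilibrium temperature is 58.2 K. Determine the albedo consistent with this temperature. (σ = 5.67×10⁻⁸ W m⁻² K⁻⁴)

A ≈ 0.77

Flux: S = L/(4πd²) = 6.12×10²⁴/(4π×(2.07×10¹¹)²) = 11.4 W m⁻².
From T_eq⁴ = S(1−A)/(4σ): 1−A = 4σT_eq⁴/S.
1−A = 4 × 5.67×10⁻⁸ × (58.2)⁴ / 11.4 = 0.229.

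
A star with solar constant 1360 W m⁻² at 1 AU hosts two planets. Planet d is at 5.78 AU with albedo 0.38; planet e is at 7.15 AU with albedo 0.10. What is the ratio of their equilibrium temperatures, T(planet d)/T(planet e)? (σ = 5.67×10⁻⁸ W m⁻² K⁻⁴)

T₁/T₂ ≈ 1.013

T_eq = [S₀(1−A)/(4σd²)]^(1/4), so T ∝ (1−A)^(1/4) / √d.
T₁ = [1360×0.62/(4×5.67×10⁻⁸×5.78²)]^(1/4) = 102.71 K.
T₂ = [1360×0.90/(4×5.67×10⁻⁸×7.15²)]^(1/4) = 101.36 K.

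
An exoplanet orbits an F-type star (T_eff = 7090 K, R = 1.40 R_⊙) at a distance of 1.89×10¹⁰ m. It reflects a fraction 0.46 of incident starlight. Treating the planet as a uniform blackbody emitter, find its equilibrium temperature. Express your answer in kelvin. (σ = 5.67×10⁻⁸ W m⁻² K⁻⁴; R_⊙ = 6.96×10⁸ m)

R_⋆ = 1.40 × 6.96×10⁸ = 9.74×10⁸ m.
L = 4πR_⋆²σT_⋆⁴ = 4π(9.74×10⁸)² × 5.67×10⁻⁸ × (7090)⁴ = 1.71×10²⁷ W.
S = L/(4πd²) = 3.81×10⁵ W m⁻².
Energy balance: absorbed = emitted ⇒ πR²·S(1−A) = 4πR²·σT_eq⁴, so T_eq⁴ = S(1−A)/(4σ).
T_eq = [3.81×10⁵ × 0.54 / (4 × 5.67×10⁻⁸)]^(1/4) = (9.07×10¹¹)^(1/4) = 976 K.

T_eq ≈ 976 K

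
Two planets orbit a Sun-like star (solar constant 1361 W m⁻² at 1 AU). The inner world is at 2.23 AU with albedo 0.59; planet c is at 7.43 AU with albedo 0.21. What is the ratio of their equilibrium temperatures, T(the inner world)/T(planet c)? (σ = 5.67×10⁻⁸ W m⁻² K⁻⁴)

T₁/T₂ ≈ 1.549

T_eq = [S₀(1−A)/(4σd²)]^(1/4), so T ∝ (1−A)^(1/4) / √d.
T₁ = [1361×0.41/(4×5.67×10⁻⁸×2.23²)]^(1/4) = 149.14 K.
T₂ = [1361×0.79/(4×5.67×10⁻⁸×7.43²)]^(1/4) = 96.26 K.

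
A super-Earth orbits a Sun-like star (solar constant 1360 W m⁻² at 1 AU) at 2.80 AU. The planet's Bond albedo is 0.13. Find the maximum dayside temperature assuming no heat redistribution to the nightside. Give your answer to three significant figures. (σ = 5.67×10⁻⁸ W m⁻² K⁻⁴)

T_ss ≈ 227 K

Flux at 2.80 AU: S = 1360/2.80² = 173 W m⁻².
With no redistribution each surface element balances locally: S(1−A) = σT⁴.
T = [173 × 0.87 / 5.67×10⁻⁸]^(1/4) = (2.66×10⁹)^(1/4) = 227 K.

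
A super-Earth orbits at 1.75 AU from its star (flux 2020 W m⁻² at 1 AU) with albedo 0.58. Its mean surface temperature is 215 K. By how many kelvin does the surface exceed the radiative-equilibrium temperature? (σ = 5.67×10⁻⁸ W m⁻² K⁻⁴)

ΔT ≈ 28.1 K

S = 2020/1.75² = 659.6 W m⁻².
T_eq = [S(1−A)/(4σ)]^(1/4) = [659.6×0.42/(4×5.67×10⁻⁸)]^(1/4) = 186.9 K.
ΔT = T_surf − T_eq = 215 − 186.9.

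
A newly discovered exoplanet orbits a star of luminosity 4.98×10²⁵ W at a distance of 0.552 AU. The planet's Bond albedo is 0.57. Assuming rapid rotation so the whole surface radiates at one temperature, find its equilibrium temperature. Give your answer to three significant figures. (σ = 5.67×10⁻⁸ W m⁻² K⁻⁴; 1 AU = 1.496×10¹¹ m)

T_eq ≈ 182 K

d = 0.552 AU = 8.26×10¹⁰ m.
Flux: S = L/(4πd²) = 4.98×10²⁵/(4π×(8.26×10¹⁰)²) = 581 W m⁻².
Energy balance: absorbed = emitted ⇒ πR²·S(1−A) = 4πR²·σT_eq⁴, so T_eq⁴ = S(1−A)/(4σ).
T_eq = [581 × 0.43 / (4 × 5.67×10⁻⁸)]^(1/4) = (1.10×10⁹)^(1/4) = 182 K.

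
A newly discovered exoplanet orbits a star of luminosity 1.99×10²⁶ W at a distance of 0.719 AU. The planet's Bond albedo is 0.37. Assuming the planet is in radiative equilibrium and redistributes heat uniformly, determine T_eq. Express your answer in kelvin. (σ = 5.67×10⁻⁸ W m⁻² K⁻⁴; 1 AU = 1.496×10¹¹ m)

d = 0.719 AU = 1.08×10¹¹ m.
Flux: S = L/(4πd²) = 1.99×10²⁶/(4π×(1.08×10¹¹)²) = 1370 W m⁻².
Energy balance: absorbed = emitted ⇒ πR²·S(1−A) = 4πR²·σT_eq⁴, so T_eq⁴ = S(1−A)/(4σ).
T_eq = [1370 × 0.63 / (4 × 5.67×10⁻⁸)]^(1/4) = (3.80×10⁹)^(1/4) = 248 K.

T_eq ≈ 248 K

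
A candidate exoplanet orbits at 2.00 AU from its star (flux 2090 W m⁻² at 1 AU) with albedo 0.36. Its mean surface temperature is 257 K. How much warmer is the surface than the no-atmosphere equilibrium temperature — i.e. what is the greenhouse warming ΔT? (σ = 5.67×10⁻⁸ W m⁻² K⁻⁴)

S = 2090/2.00² = 522.5 W m⁻².
T_eq = [S(1−A)/(4σ)]^(1/4) = [522.5×0.64/(4×5.67×10⁻⁸)]^(1/4) = 196.0 K.
ΔT = T_surf − T_eq = 257 − 196.0.

ΔT ≈ 61.0 K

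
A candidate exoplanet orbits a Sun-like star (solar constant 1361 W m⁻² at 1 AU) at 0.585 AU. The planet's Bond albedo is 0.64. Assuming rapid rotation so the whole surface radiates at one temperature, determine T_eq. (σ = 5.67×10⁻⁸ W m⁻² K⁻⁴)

T_eq ≈ 282 K

Flux at 0.585 AU: S = 1361/0.585² = 3980 W m⁻².
Energy balance: absorbed = emitted ⇒ πR²·S(1−A) = 4πR²·σT_eq⁴, so T_eq⁴ = S(1−A)/(4σ).
T_eq = [3980 × 0.36 / (4 × 5.67×10⁻⁸)]^(1/4) = (6.31×10⁹)^(1/4) = 282 K.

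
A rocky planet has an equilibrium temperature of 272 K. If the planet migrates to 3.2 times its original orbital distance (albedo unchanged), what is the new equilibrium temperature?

T_eq ≈ 152 K

T_eq ∝ L^(1/4) · d^(−1/2).
T′ = 272 / 3.2^(1/2) = 152 K.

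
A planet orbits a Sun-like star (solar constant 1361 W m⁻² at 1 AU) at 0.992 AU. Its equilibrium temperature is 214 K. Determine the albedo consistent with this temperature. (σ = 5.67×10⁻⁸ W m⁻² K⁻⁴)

A ≈ 0.66

Flux at 0.992 AU: S = 1361/0.992² = 1380 W m⁻².
From T_eq⁴ = S(1−A)/(4σ): 1−A = 4σT_eq⁴/S.
1−A = 4 × 5.67×10⁻⁸ × (214)⁴ / 1380 = 0.344.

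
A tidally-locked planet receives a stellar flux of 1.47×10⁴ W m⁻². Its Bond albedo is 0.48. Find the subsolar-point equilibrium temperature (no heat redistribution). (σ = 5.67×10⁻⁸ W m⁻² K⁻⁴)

At the subsolar point the surface absorbs S(1−A) and emits σT⁴ per unit area — no factor of 4, since only the local patch is in balance.
T = [1.47×10⁴ × 0.52 / 5.67×10⁻⁸]^(1/4) = (1.35×10¹¹)^(1/4) = 606 K.

T_ss ≈ 606 K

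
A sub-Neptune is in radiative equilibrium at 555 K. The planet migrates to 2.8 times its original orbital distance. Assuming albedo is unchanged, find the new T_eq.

T_eq ≈ 332 K

T_eq ∝ L^(1/4) · d^(−1/2).
T′ = 555 / 2.8^(1/2) = 332 K.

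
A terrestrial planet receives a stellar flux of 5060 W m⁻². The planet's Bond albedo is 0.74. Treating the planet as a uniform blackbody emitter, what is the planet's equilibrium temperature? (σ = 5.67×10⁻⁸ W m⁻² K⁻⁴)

Energy balance: absorbed = emitted ⇒ πR²·S(1−A) = 4πR²·σT_eq⁴, so T_eq⁴ = S(1−A)/(4σ).
T_eq = [5060 × 0.26 / (4 × 5.67×10⁻⁸)]^(1/4) = (5.80×10⁹)^(1/4) = 276 K.

T_eq ≈ 276 K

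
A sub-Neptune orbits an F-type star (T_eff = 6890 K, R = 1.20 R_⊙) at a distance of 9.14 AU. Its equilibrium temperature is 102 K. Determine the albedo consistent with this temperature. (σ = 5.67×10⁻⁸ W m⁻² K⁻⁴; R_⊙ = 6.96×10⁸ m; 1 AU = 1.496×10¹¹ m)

R_⋆ = 1.20 × 6.96×10⁸ = 8.35×10⁸ m.
d = 9.14 AU = 1.37×10¹² m.
L = 4πR_⋆²σT_⋆⁴ = 4π(8.35×10⁸)² × 5.67×10⁻⁸ × (6890)⁴ = 1.12×10²⁷ W.
S = L/(4πd²) = 47.7 W m⁻².
From T_eq⁴ = S(1−A)/(4σ): 1−A = 4σT_eq⁴/S.
1−A = 4 × 5.67×10⁻⁸ × (102)⁴ / 47.7 = 0.515.

A ≈ 0.49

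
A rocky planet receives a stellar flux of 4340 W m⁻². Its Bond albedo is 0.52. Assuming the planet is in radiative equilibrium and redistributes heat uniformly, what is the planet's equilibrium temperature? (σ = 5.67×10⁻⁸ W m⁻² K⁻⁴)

Energy balance: absorbed = emitted ⇒ πR²·S(1−A) = 4πR²·σT_eq⁴, so T_eq⁴ = S(1−A)/(4σ).
T_eq = [4340 × 0.48 / (4 × 5.67×10⁻⁸)]^(1/4) = (9.19×10⁹)^(1/4) = 310 K.

T_eq ≈ 310 K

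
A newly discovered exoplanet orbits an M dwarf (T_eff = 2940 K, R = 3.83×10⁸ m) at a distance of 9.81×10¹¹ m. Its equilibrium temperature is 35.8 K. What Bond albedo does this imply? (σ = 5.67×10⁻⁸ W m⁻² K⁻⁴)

A ≈ 0.42

L = 4πR_⋆²σT_⋆⁴ = 4π(3.83×10⁸)² × 5.67×10⁻⁸ × (2940)⁴ = 7.81×10²⁴ W.
S = L/(4πd²) = 0.646 W m⁻².
From T_eq⁴ = S(1−A)/(4σ): 1−A = 4σT_eq⁴/S.
1−A = 4 × 5.67×10⁻⁸ × (35.8)⁴ / 0.646 = 0.577.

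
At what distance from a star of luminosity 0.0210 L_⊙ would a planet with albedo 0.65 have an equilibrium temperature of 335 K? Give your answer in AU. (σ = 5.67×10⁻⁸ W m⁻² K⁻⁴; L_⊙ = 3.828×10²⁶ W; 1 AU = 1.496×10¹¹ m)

d ≈ 0.0592 AU

L = 0.0210 × 3.828×10²⁶ = 8.04×10²⁴ W.
From T_eq⁴ = L(1−A)/(16πσd²): d = √[L(1−A)/(16πσT_eq⁴)].
d = √[8.04×10²⁴ × 0.35 / (16π × 5.67×10⁻⁸ × (335)⁴)] = 8.85×10⁹ m = 0.0592 AU.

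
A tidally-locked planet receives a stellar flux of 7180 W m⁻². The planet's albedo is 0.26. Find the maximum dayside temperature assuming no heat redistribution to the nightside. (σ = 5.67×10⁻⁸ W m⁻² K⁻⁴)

With no redistribution each surface element balances locally: S(1−A) = σT⁴.
T = [7180 × 0.74 / 5.67×10⁻⁸]^(1/4) = (9.37×10¹⁰)^(1/4) = 553 K.

T_ss ≈ 553 K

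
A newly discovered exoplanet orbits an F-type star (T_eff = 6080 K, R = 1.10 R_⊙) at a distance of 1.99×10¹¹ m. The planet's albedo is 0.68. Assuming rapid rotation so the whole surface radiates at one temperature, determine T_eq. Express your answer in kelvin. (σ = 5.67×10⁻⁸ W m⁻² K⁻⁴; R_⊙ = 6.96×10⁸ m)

T_eq ≈ 201 K

R_⋆ = 1.10 × 6.96×10⁸ = 7.66×10⁸ m.
L = 4πR_⋆²σT_⋆⁴ = 4π(7.66×10⁸)² × 5.67×10⁻⁸ × (6080)⁴ = 5.71×10²⁶ W.
S = L/(4πd²) = 1150 W m⁻².
Energy balance: absorbed = emitted ⇒ πR²·S(1−A) = 4πR²·σT_eq⁴, so T_eq⁴ = S(1−A)/(4σ).
T_eq = [1150 × 0.32 / (4 × 5.67×10⁻⁸)]^(1/4) = (1.62×10⁹)^(1/4) = 201 K.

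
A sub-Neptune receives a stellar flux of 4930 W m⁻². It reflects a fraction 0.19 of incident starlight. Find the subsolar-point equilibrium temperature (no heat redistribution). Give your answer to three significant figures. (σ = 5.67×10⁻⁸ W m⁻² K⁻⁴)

At the subsolar point the surface absorbs S(1−A) and emits σT⁴ per unit area — no factor of 4, since only the local patch is in balance.
T = [4930 × 0.81 / 5.67×10⁻⁸]^(1/4) = (7.04×10¹⁰)^(1/4) = 515 K.

T_ss ≈ 515 K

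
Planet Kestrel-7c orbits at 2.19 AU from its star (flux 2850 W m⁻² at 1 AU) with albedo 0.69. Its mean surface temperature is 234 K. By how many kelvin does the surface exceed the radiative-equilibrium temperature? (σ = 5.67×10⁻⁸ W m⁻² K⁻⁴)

ΔT ≈ 65.2 K

S = 2850/2.19² = 594.2 W m⁻².
T_eq = [S(1−A)/(4σ)]^(1/4) = [594.2×0.31/(4×5.67×10⁻⁸)]^(1/4) = 168.8 K.
ΔT = T_surf − T_eq = 234 − 168.8.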